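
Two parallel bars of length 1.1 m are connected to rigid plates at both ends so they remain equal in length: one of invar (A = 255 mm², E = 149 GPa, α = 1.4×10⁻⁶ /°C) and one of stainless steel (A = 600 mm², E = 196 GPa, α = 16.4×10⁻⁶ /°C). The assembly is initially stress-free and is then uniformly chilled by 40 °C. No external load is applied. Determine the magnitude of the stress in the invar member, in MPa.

σ ≈ 67.6 MPa (compressive)

Equilibrium of a rigid end plate with no external load gives equal and opposite internal forces ±P in the two members. Since α_{stainless steel} > α_{invar}, cooling drives the stainless steel into tension and the invar into compression.
Equating the net (thermal + elastic) strains gives |α₁ − α₂|·ΔT = P·[1/(A₁E₁) + 1/(A₂E₂)].
|α₁ − α₂|·ΔT = 15×10⁻⁶ × 40 = 0.0006.
1/(A₁E₁) + 1/(A₂E₂) = 1/(255×149×10³) + 1/(600×196×10³) = 3.482×10⁻⁸ N⁻¹.
P = 0.0006 / 3.482×10⁻⁸ = 17230 N = 17.23 kN.
σ_{invar} = P/A₁ = 17230/255 = 67.57 MPa, compressive.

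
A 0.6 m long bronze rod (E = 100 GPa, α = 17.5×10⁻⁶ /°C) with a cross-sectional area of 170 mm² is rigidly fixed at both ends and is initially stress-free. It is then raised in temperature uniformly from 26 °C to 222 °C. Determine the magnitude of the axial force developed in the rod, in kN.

Full restraint means ε = 0, so the stress is σ = EαΔT = 100×10³ × 17.5×10⁻⁶ × 196 = 343 MPa.
Then P = σA = 343 × 170 mm² = 58.31 kN, compressive.

P ≈ 58.3 kN (compressive)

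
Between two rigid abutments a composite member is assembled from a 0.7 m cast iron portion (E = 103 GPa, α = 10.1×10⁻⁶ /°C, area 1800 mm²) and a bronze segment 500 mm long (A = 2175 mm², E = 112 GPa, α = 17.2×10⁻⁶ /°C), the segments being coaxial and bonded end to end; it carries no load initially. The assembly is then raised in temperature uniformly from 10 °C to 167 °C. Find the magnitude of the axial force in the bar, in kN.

With the walls removed the bar would change length by δ_free = Σ αᵢΔT Lᵢ = 10.1×10⁻⁶×157×700 + 17.2×10⁻⁶×157×500 = 2.46 mm.
The rigid supports impose zero overall length change; the single axial force P common to all segments must satisfy P Σ Lᵢ/(AᵢEᵢ) = δ_free.
Σ Lᵢ/(AᵢEᵢ) = 700/(1800×103×10³) + 500/(2175×112×10³) = 5.828×10⁻⁶ mm/N.
So P = 2.46 / 5.828×10⁻⁶ = 422.1 kN, compressive.

P ≈ 422 kN (compressive)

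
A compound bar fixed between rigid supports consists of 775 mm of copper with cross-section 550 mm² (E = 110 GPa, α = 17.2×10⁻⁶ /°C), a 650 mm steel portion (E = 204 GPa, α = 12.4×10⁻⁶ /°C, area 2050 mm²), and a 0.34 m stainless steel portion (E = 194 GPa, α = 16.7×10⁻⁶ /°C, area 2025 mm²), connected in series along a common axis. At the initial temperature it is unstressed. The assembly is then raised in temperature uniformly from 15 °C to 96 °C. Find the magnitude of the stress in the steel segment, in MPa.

σ ≈ 70.2 MPa (compressive)

If the supports were absent, the total length change would be Σ αᵢΔT Lᵢ = 17.2×10⁻⁶×81×775 + 12.4×10⁻⁶×81×650 + 16.7×10⁻⁶×81×340 = 2.193 mm.
The walls prevent any net length change, so an axial force P (same in every segment) develops. Compatibility: P · Σ Lᵢ/(AᵢEᵢ) = δ_free.
The series flexibility is Σ Lᵢ/(AᵢEᵢ) = 775/(550×110×10³) + 650/(2050×204×10³) + 340/(2025×194×10³) = 1.523×10⁻⁵ mm/N.
So P = 2.193 / 1.523×10⁻⁵ = 144 kN, compressive.
σ_{steel} = P / A = 144000 / 2050 = 70.23 MPa.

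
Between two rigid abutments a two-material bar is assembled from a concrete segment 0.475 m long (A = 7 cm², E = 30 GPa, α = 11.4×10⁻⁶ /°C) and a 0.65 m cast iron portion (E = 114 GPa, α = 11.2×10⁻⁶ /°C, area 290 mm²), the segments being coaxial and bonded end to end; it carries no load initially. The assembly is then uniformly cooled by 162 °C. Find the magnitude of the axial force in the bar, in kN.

P ≈ 48.6 kN (tensile)

With the walls removed the bar would change length by δ_free = Σ αᵢΔT Lᵢ = 11.4×10⁻⁶×162×475 + 11.2×10⁻⁶×162×650 = 2.057 mm.
The walls prevent any net length change, so an axial force P (same in every segment) develops. Compatibility: P · Σ Lᵢ/(AᵢEᵢ) = δ_free.
The series flexibility is Σ Lᵢ/(AᵢEᵢ) = 475/(700×30×10³) + 650/(290×114×10³) = 4.228×10⁻⁵ mm/N.
So P = 2.057 / 4.228×10⁻⁵ = 48.64 kN, tensile.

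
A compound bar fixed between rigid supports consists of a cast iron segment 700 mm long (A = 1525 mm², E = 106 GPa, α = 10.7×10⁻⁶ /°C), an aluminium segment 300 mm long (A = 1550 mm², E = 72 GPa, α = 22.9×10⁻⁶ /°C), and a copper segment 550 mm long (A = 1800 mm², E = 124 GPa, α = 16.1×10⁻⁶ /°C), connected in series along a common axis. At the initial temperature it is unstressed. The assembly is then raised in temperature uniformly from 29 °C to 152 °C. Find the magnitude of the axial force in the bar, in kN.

P ≈ 301 kN (compressive)

With the walls removed the bar would change length by δ_free = Σ αᵢΔT Lᵢ = 10.7×10⁻⁶×123×700 + 22.9×10⁻⁶×123×300 + 16.1×10⁻⁶×123×550 = 2.855 mm.
Since the ends are fixed, an axial force P builds up, equal in every segment, with P · Σ Lᵢ/(AᵢEᵢ) = δ_free.
The series flexibility is Σ Lᵢ/(AᵢEᵢ) = 700/(1525×106×10³) + 300/(1550×72×10³) + 550/(1800×124×10³) = 9.483×10⁻⁶ mm/N.
So P = 2.855 / 9.483×10⁻⁶ = 301.1 kN, compressive.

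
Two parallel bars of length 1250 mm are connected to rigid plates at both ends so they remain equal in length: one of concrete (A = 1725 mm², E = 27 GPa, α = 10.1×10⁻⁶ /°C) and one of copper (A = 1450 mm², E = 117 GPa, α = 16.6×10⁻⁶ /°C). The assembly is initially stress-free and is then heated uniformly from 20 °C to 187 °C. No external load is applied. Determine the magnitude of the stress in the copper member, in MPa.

The copper has the larger α, so on heating it would change length more than the concrete if both were free. The rigid plates force a common final length, so the copper is put into compression and the concrete into tension, with equal and opposite forces P (no external load).
Equating the net (thermal + elastic) strains gives |α₁ − α₂|·ΔT = P·[1/(A₁E₁) + 1/(A₂E₂)].
|α₁ − α₂|·ΔT = 6.5×10⁻⁶ × 167 = 0.001086.
1/(A₁E₁) + 1/(A₂E₂) = 1/(1725×27×10³) + 1/(1450×117×10³) = 2.737×10⁻⁸ N⁻¹.
P = 0.001086 / 2.737×10⁻⁸ = 39670 N = 39.67 kN.
σ_{copper} = P/A₂ = 39670/1450 = 27.36 MPa, compressive.

σ ≈ 27.4 MPa (compressive)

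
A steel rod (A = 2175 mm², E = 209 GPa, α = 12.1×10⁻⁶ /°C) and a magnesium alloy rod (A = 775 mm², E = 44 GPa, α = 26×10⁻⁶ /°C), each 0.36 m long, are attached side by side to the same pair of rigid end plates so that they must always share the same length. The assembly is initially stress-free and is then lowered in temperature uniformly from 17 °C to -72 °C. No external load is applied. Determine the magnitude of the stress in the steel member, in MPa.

σ ≈ 18 MPa (compressive)

Equilibrium of a rigid end plate with no external load gives equal and opposite internal forces ±P in the two members. Since α_{magnesium alloy} > α_{steel}, cooling drives the magnesium alloy into tension and the steel into compression.
Compatibility of the two members (thermal + elastic change equal): (α₁ − α₂)ΔT = P·[1/(A₁E₁) + 1/(A₂E₂)].
|α₁ − α₂|·ΔT = 13.9×10⁻⁶ × 89 = 0.001237.
1/(A₁E₁) + 1/(A₂E₂) = 1/(2175×209×10³) + 1/(775×44×10³) = 3.153×10⁻⁸ N⁻¹.
P = 0.001237 / 3.153×10⁻⁸ = 39240 N = 39.24 kN.
σ_{steel} = P/A₁ = 39240/2175 = 18.04 MPa, compressive.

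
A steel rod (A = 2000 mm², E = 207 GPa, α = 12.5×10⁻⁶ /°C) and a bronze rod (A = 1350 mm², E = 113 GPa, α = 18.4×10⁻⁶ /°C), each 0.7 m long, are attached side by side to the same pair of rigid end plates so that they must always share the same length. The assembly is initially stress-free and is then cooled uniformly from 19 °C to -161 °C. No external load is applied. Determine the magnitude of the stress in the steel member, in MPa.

σ ≈ 59.2 MPa (compressive)

Both members must finish at the same length. With the larger α, the bronze tends to over-contract; the plates restrain it, putting the bronze in tension and the steel in compression. With no external load the two internal forces are equal and opposite, magnitude P.
Compatibility of the two members (thermal + elastic change equal): (α₁ − α₂)ΔT = P·[1/(A₁E₁) + 1/(A₂E₂)].
|α₁ − α₂|·ΔT = 5.9×10⁻⁶ × 180 = 0.001062.
1/(A₁E₁) + 1/(A₂E₂) = 1/(2000×207×10³) + 1/(1350×113×10³) = 8.971×10⁻⁹ N⁻¹.
So P = 0.001062 / 8.971×10⁻⁹ = 118.4 kN.
σ_{steel} = P/A₁ = 118400/2000 = 59.19 MPa, compressive.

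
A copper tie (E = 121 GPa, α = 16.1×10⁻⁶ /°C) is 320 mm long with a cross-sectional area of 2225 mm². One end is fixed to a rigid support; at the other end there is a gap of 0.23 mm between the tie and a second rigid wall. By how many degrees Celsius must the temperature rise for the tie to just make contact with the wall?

Contact occurs when the free expansion equals the gap: αΔT L = 0.23 mm.
ΔT = 0.23 / (16.1×10⁻⁶ × 320) = 44.64 °C.

ΔT ≈ 44.6 °C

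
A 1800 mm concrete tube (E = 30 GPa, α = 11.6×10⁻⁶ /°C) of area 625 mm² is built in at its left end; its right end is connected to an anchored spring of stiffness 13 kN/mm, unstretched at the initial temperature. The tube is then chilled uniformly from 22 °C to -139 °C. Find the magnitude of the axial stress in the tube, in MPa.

σ ≈ 31.1 MPa (tensile)

The unrestrained thermal change is αΔT L = 11.6×10⁻⁶ × 161 × 1800 = 3.362 mm.
With a force P in the spring, the elastic change of the tube is PL/(AE) and that of the spring is P/k; compatibility requires their sum to equal δ_free.
So P = δ_free / [L/(AE) + 1/k] = 3.362 / [ 1800/(625×30×10³) + 1/(13×10³) ].
P = 3.362 / 0.0001729 = 19440 N.
σ = P/A = 19440/625 = 31.1 MPa.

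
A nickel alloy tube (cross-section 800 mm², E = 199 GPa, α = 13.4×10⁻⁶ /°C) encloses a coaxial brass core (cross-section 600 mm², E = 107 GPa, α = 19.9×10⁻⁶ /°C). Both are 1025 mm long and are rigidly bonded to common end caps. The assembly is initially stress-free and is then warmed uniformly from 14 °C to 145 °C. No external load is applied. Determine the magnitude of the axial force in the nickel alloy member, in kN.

P ≈ 39 kN (tensile in the nickel alloy)

Equilibrium of a rigid end plate with no external load gives equal and opposite internal forces ±P in the two members. Since α_{brass} > α_{nickel alloy}, heating drives the brass into compression and the nickel alloy into tension.
Setting the final lengths equal and cancelling L: (α₁ − α₂)ΔT = P/(A₁E₁) + P/(A₂E₂).
|α₁ − α₂|·ΔT = 6.5×10⁻⁶ × 131 = 0.0008515.
1/(A₁E₁) + 1/(A₂E₂) = 1/(800×199×10³) + 1/(600×107×10³) = 2.186×10⁻⁸ N⁻¹.
So P = 0.0008515 / 2.186×10⁻⁸ = 38.96 kN.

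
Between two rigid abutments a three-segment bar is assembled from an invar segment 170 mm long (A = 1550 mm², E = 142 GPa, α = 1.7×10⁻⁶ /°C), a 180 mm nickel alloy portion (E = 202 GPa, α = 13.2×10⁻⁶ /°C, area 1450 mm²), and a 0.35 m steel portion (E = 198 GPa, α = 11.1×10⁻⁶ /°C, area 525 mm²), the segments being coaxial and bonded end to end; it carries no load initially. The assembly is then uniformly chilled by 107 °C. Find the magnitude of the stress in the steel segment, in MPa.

σ ≈ 281 MPa (tensile)

With the walls removed the bar would change length by δ_free = Σ αᵢΔT Lᵢ = 1.7×10⁻⁶×107×170 + 13.2×10⁻⁶×107×180 + 11.1×10⁻⁶×107×350 = 0.7008 mm.
Since the ends are fixed, an axial force P builds up, equal in every segment, with P · Σ Lᵢ/(AᵢEᵢ) = δ_free.
Σ Lᵢ/(AᵢEᵢ) = 170/(1550×142×10³) + 180/(1450×202×10³) + 350/(525×198×10³) = 4.754×10⁻⁶ mm/N.
Hence P = δ_free / Σ(L/AE) = 0.7008/4.754×10⁻⁶ = 147.4 kN (tensile).
σ_{steel} = P / A = 147400 / 525 = 280.8 MPa.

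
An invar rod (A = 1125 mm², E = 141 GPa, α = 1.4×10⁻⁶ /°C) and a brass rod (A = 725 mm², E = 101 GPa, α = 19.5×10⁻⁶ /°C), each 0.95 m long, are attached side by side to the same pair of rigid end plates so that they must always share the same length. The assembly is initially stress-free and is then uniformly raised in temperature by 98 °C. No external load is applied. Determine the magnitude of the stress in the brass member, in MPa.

Both members must finish at the same length. With the larger α, the brass tends to over-expand; the plates restrain it, putting the brass in compression and the invar in tension. With no external load the two internal forces are equal and opposite, magnitude P.
Compatibility of the two members (thermal + elastic change equal): (α₁ − α₂)ΔT = P·[1/(A₁E₁) + 1/(A₂E₂)].
|α₁ − α₂|·ΔT = 18.1×10⁻⁶ × 98 = 0.001774.
1/(A₁E₁) + 1/(A₂E₂) = 1/(1125×141×10³) + 1/(725×101×10³) = 1.996×10⁻⁸ N⁻¹.
So P = 0.001774 / 1.996×10⁻⁸ = 88.86 kN.
σ_{brass} = P/A₂ = 88860/725 = 122.6 MPa, compressive.

σ ≈ 123 MPa (compressive)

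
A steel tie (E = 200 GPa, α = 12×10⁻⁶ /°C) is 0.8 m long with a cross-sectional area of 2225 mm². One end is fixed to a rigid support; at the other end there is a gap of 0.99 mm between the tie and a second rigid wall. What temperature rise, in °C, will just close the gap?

ΔT ≈ 103 °C

Contact occurs when the free expansion equals the gap: αΔT L = 0.99 mm.
So ΔT = g/(αL) = 0.99/(12×10⁻⁶ × 800) = 103.1 °C.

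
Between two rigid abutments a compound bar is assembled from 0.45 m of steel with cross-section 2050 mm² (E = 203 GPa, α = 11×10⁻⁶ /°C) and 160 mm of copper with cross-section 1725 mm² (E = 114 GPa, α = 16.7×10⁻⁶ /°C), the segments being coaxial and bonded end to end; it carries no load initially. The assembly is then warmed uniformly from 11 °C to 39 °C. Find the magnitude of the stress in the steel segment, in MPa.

If the supports were absent, the total length change would be Σ αᵢΔT Lᵢ = 11×10⁻⁶×28×450 + 16.7×10⁻⁶×28×160 = 0.2134 mm.
Since the ends are fixed, an axial force P builds up, equal in every segment, with P · Σ Lᵢ/(AᵢEᵢ) = δ_free.
Σ Lᵢ/(AᵢEᵢ) = 450/(2050×203×10³) + 160/(1725×114×10³) = 1.895×10⁻⁶ mm/N.
Hence P = δ_free / Σ(L/AE) = 0.2134/1.895×10⁻⁶ = 112.6 kN (compressive).
σ_{steel} = P / A = 112600 / 2050 = 54.94 MPa.

σ ≈ 54.9 MPa (compressive)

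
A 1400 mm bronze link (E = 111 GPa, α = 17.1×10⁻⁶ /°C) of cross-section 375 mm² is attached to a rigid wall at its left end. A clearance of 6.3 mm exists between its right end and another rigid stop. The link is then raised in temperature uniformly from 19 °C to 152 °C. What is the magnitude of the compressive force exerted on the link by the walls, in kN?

P ≈ 0 kN

If the wall were absent the link would grow by αΔT L = 17.1×10⁻⁶ × 133 × 1400 = 3.184 mm.
This is smaller than the 6.3 mm clearance, so the link expands freely without reaching the stop — the stress is zero.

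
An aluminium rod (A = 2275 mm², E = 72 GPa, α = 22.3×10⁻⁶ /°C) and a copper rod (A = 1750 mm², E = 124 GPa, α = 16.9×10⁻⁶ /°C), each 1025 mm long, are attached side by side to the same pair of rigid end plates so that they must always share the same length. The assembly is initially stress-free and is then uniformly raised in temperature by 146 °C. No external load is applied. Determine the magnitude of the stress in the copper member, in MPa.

σ ≈ 42.1 MPa (tensile)

Equilibrium of a rigid end plate with no external load gives equal and opposite internal forces ±P in the two members. Since α_{aluminium} > α_{copper}, heating drives the aluminium into compression and the copper into tension.
Setting the final lengths equal and cancelling L: (α₁ − α₂)ΔT = P/(A₁E₁) + P/(A₂E₂).
|α₁ − α₂|·ΔT = 5.4×10⁻⁶ × 146 = 0.0007884.
1/(A₁E₁) + 1/(A₂E₂) = 1/(2275×72×10³) + 1/(1750×124×10³) = 1.071×10⁻⁸ N⁻¹.
So P = 0.0007884 / 1.071×10⁻⁸ = 73.59 kN.
σ_{copper} = P/A₂ = 73590/1750 = 42.05 MPa, tensile.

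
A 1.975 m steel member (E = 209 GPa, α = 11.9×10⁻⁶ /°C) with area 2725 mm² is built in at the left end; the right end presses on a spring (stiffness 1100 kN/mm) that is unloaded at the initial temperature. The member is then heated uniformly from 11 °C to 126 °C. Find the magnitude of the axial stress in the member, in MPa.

σ ≈ 227 MPa (compressive)

Free thermal expansion: δ_free = αΔT L = 11.9×10⁻⁶ × 115 × 1975 = 2.703 mm.
With a force P in the spring, the elastic change of the member is PL/(AE) and that of the spring is P/k; compatibility requires their sum to equal δ_free.
So P = δ_free / [L/(AE) + 1/k] = 2.703 / [ 1975/(2725×209×10³) + 1/(1100×10³) ].
P = 2.703 / 4.377×10⁻⁶ = 617500 N.
σ = P/A = 617500/2725 = 226.6 MPa.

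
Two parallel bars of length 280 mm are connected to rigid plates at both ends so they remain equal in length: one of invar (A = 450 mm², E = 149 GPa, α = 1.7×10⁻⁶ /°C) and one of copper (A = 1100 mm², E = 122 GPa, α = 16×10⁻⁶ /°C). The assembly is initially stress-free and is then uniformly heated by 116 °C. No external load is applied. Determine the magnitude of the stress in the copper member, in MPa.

Equilibrium of a rigid end plate with no external load gives equal and opposite internal forces ±P in the two members. Since α_{copper} > α_{invar}, heating drives the copper into compression and the invar into tension.
Compatibility of the two members (thermal + elastic change equal): (α₁ − α₂)ΔT = P·[1/(A₁E₁) + 1/(A₂E₂)].
|α₁ − α₂|·ΔT = 14.3×10⁻⁶ × 116 = 0.001659.
1/(A₁E₁) + 1/(A₂E₂) = 1/(450×149×10³) + 1/(1100×122×10³) = 2.237×10⁻⁸ N⁻¹.
So P = 0.001659 / 2.237×10⁻⁸ = 74.17 kN.
σ_{copper} = P/A₂ = 74170/1100 = 67.42 MPa, compressive.

σ ≈ 67.4 MPa (compressive)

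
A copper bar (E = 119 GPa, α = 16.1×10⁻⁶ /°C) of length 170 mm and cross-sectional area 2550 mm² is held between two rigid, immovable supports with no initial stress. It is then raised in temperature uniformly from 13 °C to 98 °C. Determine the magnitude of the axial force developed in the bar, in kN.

P ≈ 415 kN (compressive)

The ends cannot move, so σ = EαΔT = 119×10³ × 16.1×10⁻⁶ × 85 = 162.9 MPa.
P = AEαΔT = 2550 × 119×10³ × 16.1×10⁻⁶ × 85 = 415.3 kN (compressive).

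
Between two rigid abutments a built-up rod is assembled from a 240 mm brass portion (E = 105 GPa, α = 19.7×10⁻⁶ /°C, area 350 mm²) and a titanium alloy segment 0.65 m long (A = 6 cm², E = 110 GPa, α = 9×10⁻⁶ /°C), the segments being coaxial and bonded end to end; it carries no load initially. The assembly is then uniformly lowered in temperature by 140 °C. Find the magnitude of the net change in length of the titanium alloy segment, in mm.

|ΔL| ≈ 0.0715 mm

With the walls removed the bar would change length by δ_free = Σ αᵢΔT Lᵢ = 19.7×10⁻⁶×140×240 + 9×10⁻⁶×140×650 = 1.481 mm.
Since the ends are fixed, an axial force P builds up, equal in every segment, with P · Σ Lᵢ/(AᵢEᵢ) = δ_free.
The series flexibility is Σ Lᵢ/(AᵢEᵢ) = 240/(350×105×10³) + 650/(600×110×10³) = 1.638×10⁻⁵ mm/N.
P = 1.481 / 1.638×10⁻⁵ = 90420 N = 90.42 kN, tensile.
For the titanium alloy segment, free thermal change = 9×10⁻⁶×140×650 = 0.819 mm and elastic change from P = 90420×650/(600×110×10³) = 0.8905 mm; these oppose, so the net change is 0.0715 mm (segment lengthens).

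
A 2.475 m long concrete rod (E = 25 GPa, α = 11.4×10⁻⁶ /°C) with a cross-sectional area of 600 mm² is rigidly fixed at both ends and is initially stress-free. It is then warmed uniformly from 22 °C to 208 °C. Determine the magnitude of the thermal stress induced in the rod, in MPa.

Because both ends are immovable the net strain is zero, and the suppressed thermal strain is αΔT = 11.4×10⁻⁶ × 186 = 2120.4×10⁻⁶.
Hence σ = E·αΔT = 25×10³ × 2120.4×10⁻⁶ = 53.01 MPa, compressive.

σ ≈ 53 MPa (compressive)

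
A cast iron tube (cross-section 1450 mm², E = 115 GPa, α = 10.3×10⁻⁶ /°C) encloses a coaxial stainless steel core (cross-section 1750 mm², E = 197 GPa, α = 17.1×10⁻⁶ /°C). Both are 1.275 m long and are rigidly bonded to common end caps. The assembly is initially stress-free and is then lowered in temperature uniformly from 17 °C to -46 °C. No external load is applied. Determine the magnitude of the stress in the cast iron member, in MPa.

Equilibrium of a rigid end plate with no external load gives equal and opposite internal forces ±P in the two members. Since α_{stainless steel} > α_{cast iron}, cooling drives the stainless steel into tension and the cast iron into compression.
Compatibility of the two members (thermal + elastic change equal): (α₁ − α₂)ΔT = P·[1/(A₁E₁) + 1/(A₂E₂)].
|α₁ − α₂|·ΔT = 6.8×10⁻⁶ × 63 = 0.0004284.
1/(A₁E₁) + 1/(A₂E₂) = 1/(1450×115×10³) + 1/(1750×197×10³) = 8.898×10⁻⁹ N⁻¹.
P = 0.0004284 / 8.898×10⁻⁹ = 48150 N = 48.15 kN.
σ_{cast iron} = P/A₁ = 48150/1450 = 33.21 MPa, compressive.

σ ≈ 33.2 MPa (compressive)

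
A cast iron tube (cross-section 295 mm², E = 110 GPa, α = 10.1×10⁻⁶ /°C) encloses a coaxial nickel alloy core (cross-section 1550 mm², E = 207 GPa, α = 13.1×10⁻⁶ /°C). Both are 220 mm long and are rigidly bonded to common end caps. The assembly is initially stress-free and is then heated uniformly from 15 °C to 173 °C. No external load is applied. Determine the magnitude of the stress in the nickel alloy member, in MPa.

The nickel alloy has the larger α, so on heating it would change length more than the cast iron if both were free. The rigid plates force a common final length, so the nickel alloy is put into compression and the cast iron into tension, with equal and opposite forces P (no external load).
Compatibility of the two members (thermal + elastic change equal): (α₁ − α₂)ΔT = P·[1/(A₁E₁) + 1/(A₂E₂)].
|α₁ − α₂|·ΔT = 3×10⁻⁶ × 158 = 0.000474.
1/(A₁E₁) + 1/(A₂E₂) = 1/(295×110×10³) + 1/(1550×207×10³) = 3.393×10⁻⁸ N⁻¹.
So P = 0.000474 / 3.393×10⁻⁸ = 13.97 kN.
σ_{nickel alloy} = P/A₂ = 13970/1550 = 9.012 MPa, compressive.

σ ≈ 9.01 MPa (compressive)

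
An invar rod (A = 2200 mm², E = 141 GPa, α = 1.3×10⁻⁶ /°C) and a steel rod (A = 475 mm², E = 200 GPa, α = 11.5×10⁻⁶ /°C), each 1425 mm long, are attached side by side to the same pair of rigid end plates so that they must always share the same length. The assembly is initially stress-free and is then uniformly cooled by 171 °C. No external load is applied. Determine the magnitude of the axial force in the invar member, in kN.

P ≈ 127 kN (compressive in the invar)

Equilibrium of a rigid end plate with no external load gives equal and opposite internal forces ±P in the two members. Since α_{steel} > α_{invar}, cooling drives the steel into tension and the invar into compression.
Setting the final lengths equal and cancelling L: (α₁ − α₂)ΔT = P/(A₁E₁) + P/(A₂E₂).
|α₁ − α₂|·ΔT = 10.2×10⁻⁶ × 171 = 0.001744.
1/(A₁E₁) + 1/(A₂E₂) = 1/(2200×141×10³) + 1/(475×200×10³) = 1.375×10⁻⁸ N⁻¹.
P = 0.001744 / 1.375×10⁻⁸ = 126900 N = 126.9 kN.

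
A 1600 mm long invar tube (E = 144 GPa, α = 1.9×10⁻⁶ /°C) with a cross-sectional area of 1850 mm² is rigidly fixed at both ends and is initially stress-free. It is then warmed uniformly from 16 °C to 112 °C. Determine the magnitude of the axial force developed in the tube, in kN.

P ≈ 48.6 kN (compressive)

Full restraint means ε = 0, so the stress is σ = EαΔT = 144×10³ × 1.9×10⁻⁶ × 96 = 26.27 MPa.
Axial force P = σA = 26.27 × 1850 = 48590 N = 48.59 kN, compressive.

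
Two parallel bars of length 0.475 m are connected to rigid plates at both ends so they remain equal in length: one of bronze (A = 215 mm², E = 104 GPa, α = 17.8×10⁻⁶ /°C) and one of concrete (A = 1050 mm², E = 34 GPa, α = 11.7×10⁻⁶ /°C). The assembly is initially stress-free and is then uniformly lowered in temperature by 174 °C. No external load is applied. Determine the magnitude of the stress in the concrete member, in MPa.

Equilibrium of a rigid end plate with no external load gives equal and opposite internal forces ±P in the two members. Since α_{bronze} > α_{concrete}, cooling drives the bronze into tension and the concrete into compression.
Compatibility of the two members (thermal + elastic change equal): (α₁ − α₂)ΔT = P·[1/(A₁E₁) + 1/(A₂E₂)].
|α₁ − α₂|·ΔT = 6.1×10⁻⁶ × 174 = 0.001061.
1/(A₁E₁) + 1/(A₂E₂) = 1/(215×104×10³) + 1/(1050×34×10³) = 7.273×10⁻⁸ N⁻¹.
So P = 0.001061 / 7.273×10⁻⁸ = 14.59 kN.
σ_{concrete} = P/A₂ = 14590/1050 = 13.9 MPa, compressive.

σ ≈ 13.9 MPa (compressive)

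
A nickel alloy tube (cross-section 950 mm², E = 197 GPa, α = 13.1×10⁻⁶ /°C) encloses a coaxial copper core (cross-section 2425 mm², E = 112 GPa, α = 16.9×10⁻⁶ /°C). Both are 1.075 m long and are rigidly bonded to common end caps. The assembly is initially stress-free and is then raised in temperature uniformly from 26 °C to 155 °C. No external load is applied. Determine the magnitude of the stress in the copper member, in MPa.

σ ≈ 22.4 MPa (compressive)

Equilibrium of a rigid end plate with no external load gives equal and opposite internal forces ±P in the two members. Since α_{copper} > α_{nickel alloy}, heating drives the copper into compression and the nickel alloy into tension.
Setting the final lengths equal and cancelling L: (α₁ − α₂)ΔT = P/(A₁E₁) + P/(A₂E₂).
|α₁ − α₂|·ΔT = 3.8×10⁻⁶ × 129 = 0.0004902.
1/(A₁E₁) + 1/(A₂E₂) = 1/(950×197×10³) + 1/(2425×112×10³) = 9.025×10⁻⁹ N⁻¹.
So P = 0.0004902 / 9.025×10⁻⁹ = 54.31 kN.
σ_{copper} = P/A₂ = 54310/2425 = 22.4 MPa, compressive.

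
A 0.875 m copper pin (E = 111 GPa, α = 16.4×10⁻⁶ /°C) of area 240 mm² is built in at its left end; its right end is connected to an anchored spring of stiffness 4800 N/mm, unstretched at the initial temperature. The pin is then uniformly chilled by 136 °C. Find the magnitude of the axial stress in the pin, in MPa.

σ ≈ 33.7 MPa (tensile)

Free thermal contraction: δ_free = αΔT L = 16.4×10⁻⁶ × 136 × 875 = 1.952 mm.
Let P be the tensile force in the spring. The pin extends elastically by PL/(AE) and the spring stretches by P/k; together these equal δ_free.
P [ L/(AE) + 1/k ] = δ_free → P [ 875/(240×111×10³) + 1/(4800) ] = 1.952.
P = 1.952 / 0.0002412 = 8092 N.
σ = P/A = 8092/240 = 33.72 MPa.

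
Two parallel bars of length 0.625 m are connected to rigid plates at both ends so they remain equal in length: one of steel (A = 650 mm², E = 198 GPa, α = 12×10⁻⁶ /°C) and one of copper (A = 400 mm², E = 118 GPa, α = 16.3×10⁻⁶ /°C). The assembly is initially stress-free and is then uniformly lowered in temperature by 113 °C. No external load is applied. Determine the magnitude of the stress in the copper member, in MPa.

σ ≈ 42 MPa (tensile)

Equilibrium of a rigid end plate with no external load gives equal and opposite internal forces ±P in the two members. Since α_{copper} > α_{steel}, cooling drives the copper into tension and the steel into compression.
Compatibility of the two members (thermal + elastic change equal): (α₁ − α₂)ΔT = P·[1/(A₁E₁) + 1/(A₂E₂)].
|α₁ − α₂|·ΔT = 4.3×10⁻⁶ × 113 = 0.0004859.
1/(A₁E₁) + 1/(A₂E₂) = 1/(650×198×10³) + 1/(400×118×10³) = 2.896×10⁻⁸ N⁻¹.
So P = 0.0004859 / 2.896×10⁻⁸ = 16.78 kN.
σ_{copper} = P/A₂ = 16780/400 = 41.95 MPa, tensile.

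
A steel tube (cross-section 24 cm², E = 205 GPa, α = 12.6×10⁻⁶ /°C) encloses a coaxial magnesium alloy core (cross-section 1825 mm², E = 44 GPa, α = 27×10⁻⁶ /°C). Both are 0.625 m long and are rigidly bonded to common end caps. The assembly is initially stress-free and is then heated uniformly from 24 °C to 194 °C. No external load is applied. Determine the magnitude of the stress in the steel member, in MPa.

Equilibrium of a rigid end plate with no external load gives equal and opposite internal forces ±P in the two members. Since α_{magnesium alloy} > α_{steel}, heating drives the magnesium alloy into compression and the steel into tension.
Setting the final lengths equal and cancelling L: (α₁ − α₂)ΔT = P/(A₁E₁) + P/(A₂E₂).
|α₁ − α₂|·ΔT = 14.4×10⁻⁶ × 170 = 0.002448.
1/(A₁E₁) + 1/(A₂E₂) = 1/(2400×205×10³) + 1/(1825×44×10³) = 1.449×10⁻⁸ N⁻¹.
P = 0.002448 / 1.449×10⁻⁸ = 169000 N = 169 kN.
σ_{steel} = P/A₁ = 169000/2400 = 70.41 MPa, tensile.

σ ≈ 70.4 MPa (tensile)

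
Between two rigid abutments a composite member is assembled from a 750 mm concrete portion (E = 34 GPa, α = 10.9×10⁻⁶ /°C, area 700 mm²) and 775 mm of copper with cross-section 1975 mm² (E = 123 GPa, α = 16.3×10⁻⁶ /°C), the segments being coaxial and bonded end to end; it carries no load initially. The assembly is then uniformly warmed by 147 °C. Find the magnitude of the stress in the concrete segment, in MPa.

Free thermal expansion of the whole bar: Σ αᵢΔT Lᵢ = 10.9×10⁻⁶×147×750 + 16.3×10⁻⁶×147×775 = 3.059 mm.
Since the ends are fixed, an axial force P builds up, equal in every segment, with P · Σ Lᵢ/(AᵢEᵢ) = δ_free.
Σ Lᵢ/(AᵢEᵢ) = 750/(700×34×10³) + 775/(1975×123×10³) = 3.47×10⁻⁵ mm/N.
Hence P = δ_free / Σ(L/AE) = 3.059/3.47×10⁻⁵ = 88.14 kN (compressive).
σ_{concrete} = P / A = 88140 / 700 = 125.9 MPa.

σ ≈ 126 MPa (compressive)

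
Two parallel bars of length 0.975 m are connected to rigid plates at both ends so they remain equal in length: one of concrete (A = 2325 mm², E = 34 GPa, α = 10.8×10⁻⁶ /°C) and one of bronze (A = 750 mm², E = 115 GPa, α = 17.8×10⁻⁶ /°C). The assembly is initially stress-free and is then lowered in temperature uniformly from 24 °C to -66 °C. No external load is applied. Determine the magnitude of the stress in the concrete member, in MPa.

σ ≈ 11.2 MPa (compressive)

Both members must finish at the same length. With the larger α, the bronze tends to over-contract; the plates restrain it, putting the bronze in tension and the concrete in compression. With no external load the two internal forces are equal and opposite, magnitude P.
Equating the net (thermal + elastic) strains gives |α₁ − α₂|·ΔT = P·[1/(A₁E₁) + 1/(A₂E₂)].
|α₁ − α₂|·ΔT = 7×10⁻⁶ × 90 = 0.00063.
1/(A₁E₁) + 1/(A₂E₂) = 1/(2325×34×10³) + 1/(750×115×10³) = 2.424×10⁻⁸ N⁻¹.
So P = 0.00063 / 2.424×10⁻⁸ = 25.99 kN.
σ_{concrete} = P/A₁ = 25990/2325 = 11.18 MPa, compressive.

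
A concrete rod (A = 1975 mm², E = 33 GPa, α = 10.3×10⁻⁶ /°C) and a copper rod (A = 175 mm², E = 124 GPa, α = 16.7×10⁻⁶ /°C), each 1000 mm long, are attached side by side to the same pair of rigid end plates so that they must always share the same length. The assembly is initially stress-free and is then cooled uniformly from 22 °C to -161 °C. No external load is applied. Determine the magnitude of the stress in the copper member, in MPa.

Equilibrium of a rigid end plate with no external load gives equal and opposite internal forces ±P in the two members. Since α_{copper} > α_{concrete}, cooling drives the copper into tension and the concrete into compression.
Equating the net (thermal + elastic) strains gives |α₁ − α₂|·ΔT = P·[1/(A₁E₁) + 1/(A₂E₂)].
|α₁ − α₂|·ΔT = 6.4×10⁻⁶ × 183 = 0.001171.
1/(A₁E₁) + 1/(A₂E₂) = 1/(1975×33×10³) + 1/(175×124×10³) = 6.143×10⁻⁸ N⁻¹.
So P = 0.001171 / 6.143×10⁻⁸ = 19.07 kN.
σ_{copper} = P/A₂ = 19070/175 = 109 MPa, tensile.

σ ≈ 109 MPa (tensile)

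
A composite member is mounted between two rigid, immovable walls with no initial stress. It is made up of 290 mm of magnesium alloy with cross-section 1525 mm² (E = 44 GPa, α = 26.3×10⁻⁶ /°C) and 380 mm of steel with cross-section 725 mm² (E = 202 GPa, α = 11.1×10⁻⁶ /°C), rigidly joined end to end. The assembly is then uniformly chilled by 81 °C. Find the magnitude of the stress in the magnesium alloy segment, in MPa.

σ ≈ 91 MPa (tensile)

With the walls removed the bar would change length by δ_free = Σ αᵢΔT Lᵢ = 26.3×10⁻⁶×81×290 + 11.1×10⁻⁶×81×380 = 0.9594 mm.
The walls prevent any net length change, so an axial force P (same in every segment) develops. Compatibility: P · Σ Lᵢ/(AᵢEᵢ) = δ_free.
Σ Lᵢ/(AᵢEᵢ) = 290/(1525×44×10³) + 380/(725×202×10³) = 6.917×10⁻⁶ mm/N.
So P = 0.9594 / 6.917×10⁻⁶ = 138.7 kN, tensile.
σ_{magnesium alloy} = P / A = 138700 / 1525 = 90.96 MPa.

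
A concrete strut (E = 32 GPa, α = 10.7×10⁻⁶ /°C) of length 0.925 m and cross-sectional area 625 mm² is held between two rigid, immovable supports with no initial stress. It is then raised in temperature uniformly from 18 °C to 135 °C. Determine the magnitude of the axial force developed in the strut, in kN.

Full restraint means ε = 0, so the stress is σ = EαΔT = 32×10³ × 10.7×10⁻⁶ × 117 = 40.06 MPa.
Then P = σA = 40.06 × 625 mm² = 25.04 kN, compressive.

P ≈ 25 kN (compressive)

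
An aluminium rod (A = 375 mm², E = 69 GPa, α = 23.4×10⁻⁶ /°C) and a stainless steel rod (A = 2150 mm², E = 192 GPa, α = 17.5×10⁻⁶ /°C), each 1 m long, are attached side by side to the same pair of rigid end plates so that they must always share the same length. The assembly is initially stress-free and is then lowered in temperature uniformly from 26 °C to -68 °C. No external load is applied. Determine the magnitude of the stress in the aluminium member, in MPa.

σ ≈ 36 MPa (tensile)

The aluminium has the larger α, so on cooling it would change length more than the stainless steel if both were free. The rigid plates force a common final length, so the aluminium is put into tension and the stainless steel into compression, with equal and opposite forces P (no external load).
Compatibility of the two members (thermal + elastic change equal): (α₁ − α₂)ΔT = P·[1/(A₁E₁) + 1/(A₂E₂)].
|α₁ − α₂|·ΔT = 5.9×10⁻⁶ × 94 = 0.0005546.
1/(A₁E₁) + 1/(A₂E₂) = 1/(375×69×10³) + 1/(2150×192×10³) = 4.107×10⁻⁸ N⁻¹.
So P = 0.0005546 / 4.107×10⁻⁸ = 13.5 kN.
σ_{aluminium} = P/A₁ = 13500/375 = 36.01 MPa, tensile.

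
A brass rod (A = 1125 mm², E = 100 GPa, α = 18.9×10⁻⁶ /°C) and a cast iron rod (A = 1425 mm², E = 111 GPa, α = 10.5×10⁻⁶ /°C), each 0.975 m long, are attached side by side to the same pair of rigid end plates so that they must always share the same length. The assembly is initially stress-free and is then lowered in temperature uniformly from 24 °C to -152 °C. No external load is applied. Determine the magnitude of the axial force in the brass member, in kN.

Equilibrium of a rigid end plate with no external load gives equal and opposite internal forces ±P in the two members. Since α_{brass} > α_{cast iron}, cooling drives the brass into tension and the cast iron into compression.
Setting the final lengths equal and cancelling L: (α₁ − α₂)ΔT = P/(A₁E₁) + P/(A₂E₂).
|α₁ − α₂|·ΔT = 8.4×10⁻⁶ × 176 = 0.001478.
1/(A₁E₁) + 1/(A₂E₂) = 1/(1125×100×10³) + 1/(1425×111×10³) = 1.521×10⁻⁸ N⁻¹.
P = 0.001478 / 1.521×10⁻⁸ = 97190 N = 97.19 kN.

P ≈ 97.2 kN (tensile in the brass)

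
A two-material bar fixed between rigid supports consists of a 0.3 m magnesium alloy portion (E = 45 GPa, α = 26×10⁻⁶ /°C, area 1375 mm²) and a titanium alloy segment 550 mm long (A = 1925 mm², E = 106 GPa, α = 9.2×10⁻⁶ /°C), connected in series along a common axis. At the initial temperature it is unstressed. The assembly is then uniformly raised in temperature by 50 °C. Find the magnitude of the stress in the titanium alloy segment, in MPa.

Free thermal expansion of the whole bar: Σ αᵢΔT Lᵢ = 26×10⁻⁶×50×300 + 9.2×10⁻⁶×50×550 = 0.643 mm.
The rigid supports impose zero overall length change; the single axial force P common to all segments must satisfy P Σ Lᵢ/(AᵢEᵢ) = δ_free.
The series flexibility is Σ Lᵢ/(AᵢEᵢ) = 300/(1375×45×10³) + 550/(1925×106×10³) = 7.544×10⁻⁶ mm/N.
So P = 0.643 / 7.544×10⁻⁶ = 85.23 kN, compressive.
σ_{titanium alloy} = P / A = 85230 / 1925 = 44.28 MPa.

σ ≈ 44.3 MPa (compressive)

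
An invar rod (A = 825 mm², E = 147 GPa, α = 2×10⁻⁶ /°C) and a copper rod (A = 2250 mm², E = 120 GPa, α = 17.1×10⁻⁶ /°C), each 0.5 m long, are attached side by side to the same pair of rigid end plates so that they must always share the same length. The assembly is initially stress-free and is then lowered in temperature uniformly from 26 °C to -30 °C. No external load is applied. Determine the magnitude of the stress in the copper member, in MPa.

σ ≈ 31.5 MPa (tensile)

The copper has the larger α, so on cooling it would change length more than the invar if both were free. The rigid plates force a common final length, so the copper is put into tension and the invar into compression, with equal and opposite forces P (no external load).
Equating the net (thermal + elastic) strains gives |α₁ − α₂|·ΔT = P·[1/(A₁E₁) + 1/(A₂E₂)].
|α₁ − α₂|·ΔT = 15.1×10⁻⁶ × 56 = 0.0008456.
1/(A₁E₁) + 1/(A₂E₂) = 1/(825×147×10³) + 1/(2250×120×10³) = 1.195×10⁻⁸ N⁻¹.
So P = 0.0008456 / 1.195×10⁻⁸ = 70.76 kN.
σ_{copper} = P/A₂ = 70760/2250 = 31.45 MPa, tensile.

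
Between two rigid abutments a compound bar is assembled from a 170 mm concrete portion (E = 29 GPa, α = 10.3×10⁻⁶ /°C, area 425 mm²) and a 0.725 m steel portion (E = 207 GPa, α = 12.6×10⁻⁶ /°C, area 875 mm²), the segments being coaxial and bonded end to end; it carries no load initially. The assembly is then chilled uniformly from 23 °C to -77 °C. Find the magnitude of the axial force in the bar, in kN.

Free thermal contraction of the whole bar: Σ αᵢΔT Lᵢ = 10.3×10⁻⁶×100×170 + 12.6×10⁻⁶×100×725 = 1.089 mm.
Since the ends are fixed, an axial force P builds up, equal in every segment, with P · Σ Lᵢ/(AᵢEᵢ) = δ_free.
Σ Lᵢ/(AᵢEᵢ) = 170/(425×29×10³) + 725/(875×207×10³) = 1.78×10⁻⁵ mm/N.
P = 1.089 / 1.78×10⁻⁵ = 61170 N = 61.17 kN, tensile.

P ≈ 61.2 kN (tensile)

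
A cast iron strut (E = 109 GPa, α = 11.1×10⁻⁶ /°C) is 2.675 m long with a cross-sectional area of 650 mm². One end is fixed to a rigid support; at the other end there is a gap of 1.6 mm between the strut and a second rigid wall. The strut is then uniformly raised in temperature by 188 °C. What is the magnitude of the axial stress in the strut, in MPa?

If the wall were absent the strut would grow by αΔT L = 11.1×10⁻⁶ × 188 × 2675 = 5.582 mm.
After closing the 1.6 mm clearance, 5.582 − 1.6 = 3.982 mm of expansion remains to be suppressed by the wall.
So σ = E(δ_free − g)/L = 109×10³ × 3.982/2675 = 162.3 MPa.

σ ≈ 162 MPa (compressive)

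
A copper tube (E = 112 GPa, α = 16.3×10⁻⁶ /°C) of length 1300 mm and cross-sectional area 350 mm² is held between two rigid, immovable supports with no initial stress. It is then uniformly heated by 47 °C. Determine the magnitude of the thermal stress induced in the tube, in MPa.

σ ≈ 85.8 MPa (compressive)

Because both ends are immovable the net strain is zero, and the suppressed thermal strain is αΔT = 16.3×10⁻⁶ × 47 = 766.1×10⁻⁶.
The stress required to suppress this strain is σ = Eε = 112×10³ × 766.1×10⁻⁶ = 85.8 MPa, compressive since the tube is trying to expand.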